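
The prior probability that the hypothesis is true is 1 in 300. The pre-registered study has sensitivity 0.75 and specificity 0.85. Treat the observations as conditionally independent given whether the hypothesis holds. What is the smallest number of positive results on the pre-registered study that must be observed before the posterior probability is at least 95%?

6

Prior odds: (1/300) ÷ (299/300) = 1/299.
False-positive rate = 1 − 0.85 = 0.15; likelihood ratio of a positive = 0.75/0.15 = 5.
Target posterior odds = 0.95/0.05 = 19.
Require 5ⁿ ≥ 19 ÷ (1/299) = 5681.
5⁵ = 3125 falls short of 5681 but 5⁶ = 15625 reaches it, so n = 6.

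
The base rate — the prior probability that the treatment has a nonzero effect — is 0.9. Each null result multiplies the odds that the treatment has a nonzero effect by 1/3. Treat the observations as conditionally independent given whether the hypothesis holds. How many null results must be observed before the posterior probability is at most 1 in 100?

Prior odds = 0.9/0.1 = 9.
Likelihood ratio per null result = 1/3.
Target posterior odds = 0.01/0.99 = 1/99.
Need 9 × (1/3)ⁿ ≤ 1/99, i.e. (1/3)ⁿ ≤ 1/891.
(1/3)⁶ = 1/729 is still above 1/891 but (1/3)⁷ = 1/2187 is at or below it, so n = 7.

7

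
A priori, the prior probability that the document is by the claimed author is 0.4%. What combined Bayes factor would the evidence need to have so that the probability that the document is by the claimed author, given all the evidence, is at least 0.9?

2241

Prior odds = 0.004/0.996 = 1/249.
Target odds = 0.9/0.1 = 9.
Required Bayes factor = 9 ÷ (1/249) = 2241.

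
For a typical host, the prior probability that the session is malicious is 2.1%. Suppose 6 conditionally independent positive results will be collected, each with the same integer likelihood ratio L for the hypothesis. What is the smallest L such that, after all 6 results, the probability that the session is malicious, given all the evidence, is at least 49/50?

4

Prior odds = 0.021/0.979 = 21/979.
Target odds = 0.98/0.02 = 49.
Need L⁶ ≥ 49 ÷ (21/979) = 6853/3.
3⁶ = 729 < 6853/3 ≤ 4096 = 4⁶, so L = 4.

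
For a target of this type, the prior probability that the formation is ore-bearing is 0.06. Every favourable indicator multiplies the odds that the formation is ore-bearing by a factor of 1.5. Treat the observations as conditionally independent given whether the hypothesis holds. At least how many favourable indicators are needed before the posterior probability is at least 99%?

19

Prior odds: 0.06 ÷ 0.94 = 3/47.
Likelihood ratio per favourable indicator = 1.5.
Target odds: 0.99 ÷ 0.01 = 99.
Require 1.5ⁿ ≥ 99 ÷ (3/47) = 1551.
1.5¹⁸ = 387420489/262144 falls short of 1551 but 1.5¹⁹ ≈2216.84 reaches it, so n = 19.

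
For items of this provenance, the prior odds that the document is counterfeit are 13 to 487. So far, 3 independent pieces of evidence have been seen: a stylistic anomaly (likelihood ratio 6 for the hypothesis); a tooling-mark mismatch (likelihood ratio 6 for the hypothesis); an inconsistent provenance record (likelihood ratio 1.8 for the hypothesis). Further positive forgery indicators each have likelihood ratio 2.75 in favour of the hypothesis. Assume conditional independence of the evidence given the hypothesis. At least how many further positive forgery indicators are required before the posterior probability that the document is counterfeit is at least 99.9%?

Prior odds = 13/487.
Combined Bayes factor of the evidence already in hand = 6 × 6 × 1.8 = 64.8.
Odds after that evidence = (13/487) × 64.8 = 4212/2435.
Target odds = 0.999/0.001 = 999.
Need 2.75ⁿ ≥ 999 ÷ (4212/2435) = 90095/156.
2.75⁶ = 1771561/4096 falls short of 90095/156 but 2.75⁷ = 19487171/16384 reaches it, so n = 7.

7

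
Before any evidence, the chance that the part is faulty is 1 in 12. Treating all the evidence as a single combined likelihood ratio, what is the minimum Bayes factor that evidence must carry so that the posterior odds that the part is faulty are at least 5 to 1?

Prior odds = (1/12)/(11/12) = 1/11.
Target odds = 5.
Required Bayes factor = 5 ÷ (1/11) = 55.

55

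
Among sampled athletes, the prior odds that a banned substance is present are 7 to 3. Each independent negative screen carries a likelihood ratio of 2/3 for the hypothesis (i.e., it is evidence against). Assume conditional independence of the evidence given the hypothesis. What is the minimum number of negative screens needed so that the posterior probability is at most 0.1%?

Prior odds = 7/3.
Likelihood ratio per negative screen = 2/3.
Target odds: 0.001 ÷ 0.999 = 1/999.
Require (2/3)ⁿ ≤ 1/999 ÷ (7/3) = 1/2331.
(2/3)¹⁹ ≈0.000451093 is still above 1/2331 but (2/3)²⁰ ≈0.000300729 is at or below it, so n = 20.

20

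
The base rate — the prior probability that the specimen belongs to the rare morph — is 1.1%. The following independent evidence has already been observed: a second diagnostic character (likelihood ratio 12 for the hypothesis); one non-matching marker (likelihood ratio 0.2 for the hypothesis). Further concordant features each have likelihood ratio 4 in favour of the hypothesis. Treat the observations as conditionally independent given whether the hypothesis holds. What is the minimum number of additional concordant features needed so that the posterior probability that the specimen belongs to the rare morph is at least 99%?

6

Prior odds = 0.011/0.989 = 11/989.
Combined Bayes factor of the evidence already in hand = 12 × 0.2 = 2.4.
Odds after that evidence = (11/989) × 2.4 = 132/4945.
Target odds = 0.99/0.01 = 99.
Need 4ⁿ ≥ 99 ÷ (132/4945) = 3708.75.
4⁵ = 1024 falls short of 3708.75 but 4⁶ = 4096 reaches it, so n = 6.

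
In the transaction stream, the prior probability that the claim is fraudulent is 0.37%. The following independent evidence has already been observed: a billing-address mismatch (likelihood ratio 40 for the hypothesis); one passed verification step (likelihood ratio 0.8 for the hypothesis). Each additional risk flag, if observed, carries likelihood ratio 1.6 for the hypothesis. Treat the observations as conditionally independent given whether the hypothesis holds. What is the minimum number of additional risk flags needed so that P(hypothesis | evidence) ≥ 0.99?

15

Prior odds = 0.0037/0.9963 = 37/9963.
Combined Bayes factor of the evidence already in hand = 40 × 0.8 = 32.
Odds after that evidence = (37/9963) × 32 = 1184/9963.
Target odds = 0.99/0.01 = 99.
Need 1.6ⁿ ≥ 99 ÷ (1184/9963) = 986337/1184.
1.6¹⁴ ≈720.576 falls short of 986337/1184 but 1.6¹⁵ ≈1152.92 reaches it, so n = 15.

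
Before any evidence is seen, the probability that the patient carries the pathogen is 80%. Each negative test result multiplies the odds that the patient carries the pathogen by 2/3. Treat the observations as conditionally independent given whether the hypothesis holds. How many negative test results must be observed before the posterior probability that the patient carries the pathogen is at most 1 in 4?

7

Prior odds: 0.8 ÷ 0.2 = 4.
Likelihood ratio per negative test result = 2/3.
Target odds: 0.25 ÷ 0.75 = 1/3.
Need 4 × (2/3)ⁿ ≤ 1/3, i.e. (2/3)ⁿ ≤ 1/12.
(2/3)⁶ = 64/729 is still above 1/12 but (2/3)⁷ = 128/2187 is at or below it, so n = 7.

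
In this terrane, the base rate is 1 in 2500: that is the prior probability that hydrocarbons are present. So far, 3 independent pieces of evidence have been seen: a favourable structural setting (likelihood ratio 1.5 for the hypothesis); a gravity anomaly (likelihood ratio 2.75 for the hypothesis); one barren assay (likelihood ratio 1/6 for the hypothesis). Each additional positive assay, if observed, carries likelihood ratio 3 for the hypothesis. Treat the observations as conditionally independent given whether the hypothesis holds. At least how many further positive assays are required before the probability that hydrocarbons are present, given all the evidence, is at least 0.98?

Prior odds = 0.0004/0.9996 = 1/2499.
Combined Bayes factor of the evidence already in hand = 1.5 × 2.75 × (1/6) = 0.6875.
Odds after that evidence = (1/2499) × 0.6875 = 11/39984.
Target odds = 0.98/0.02 = 49.
Need 3ⁿ ≥ 49 ÷ (11/39984) = 1959216/11.
3¹¹ = 177147 falls short of 1959216/11 but 3¹² = 531441 reaches it, so n = 12.

12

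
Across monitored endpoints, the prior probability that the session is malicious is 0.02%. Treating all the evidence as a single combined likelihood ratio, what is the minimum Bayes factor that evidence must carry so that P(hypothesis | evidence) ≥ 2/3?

Prior odds = 0.0002/0.9998 = 1/4999.
Target odds = (2/3)/(1/3) = 2.
Required Bayes factor = 2 ÷ (1/4999) = 9998.

9998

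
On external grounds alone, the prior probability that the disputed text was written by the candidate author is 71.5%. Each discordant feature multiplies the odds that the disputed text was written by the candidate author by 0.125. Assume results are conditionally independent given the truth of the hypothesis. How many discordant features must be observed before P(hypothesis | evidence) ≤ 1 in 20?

2

Prior odds: 0.715 ÷ 0.285 = 143/57.
Likelihood ratio per discordant feature = 0.125.
Target posterior odds = 0.05/0.95 = 1/19.
Require 0.125ⁿ ≤ 1/19 ÷ (143/57) = 3/143.
0.125¹ = 0.125 is still above 3/143 but 0.125² = 0.015625 is at or below it, so n = 2.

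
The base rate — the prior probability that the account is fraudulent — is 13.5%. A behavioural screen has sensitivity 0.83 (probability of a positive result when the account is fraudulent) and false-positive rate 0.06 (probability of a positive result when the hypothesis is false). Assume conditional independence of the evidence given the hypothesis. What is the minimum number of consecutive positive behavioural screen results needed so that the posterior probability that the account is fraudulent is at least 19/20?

2

Prior odds = 0.135/0.865 = 27/173.
Likelihood ratio of a positive result = 0.83/0.06 = 83/6.
Target posterior odds = 0.95/0.05 = 19.
Require (83/6)ⁿ ≥ 19 ÷ (27/173) = 3287/27.
(83/6)¹ = 83/6 falls short of 3287/27 but (83/6)² = 6889/36 reaches it, so n = 2.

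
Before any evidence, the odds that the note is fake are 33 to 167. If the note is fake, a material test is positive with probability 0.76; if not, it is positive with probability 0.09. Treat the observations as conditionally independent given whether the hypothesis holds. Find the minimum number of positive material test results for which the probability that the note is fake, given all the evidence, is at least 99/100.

Prior odds = 33/167.
Likelihood ratio of a positive = 0.76/0.09 = 76/9.
Target posterior odds = 0.99/0.01 = 99.
Need (33/167) × (76/9)ⁿ ≥ 99, i.e. (76/9)ⁿ ≥ 501.
(76/9)² = 5776/81 falls short of 501 but (76/9)³ = 438976/729 reaches it, so n = 3.

3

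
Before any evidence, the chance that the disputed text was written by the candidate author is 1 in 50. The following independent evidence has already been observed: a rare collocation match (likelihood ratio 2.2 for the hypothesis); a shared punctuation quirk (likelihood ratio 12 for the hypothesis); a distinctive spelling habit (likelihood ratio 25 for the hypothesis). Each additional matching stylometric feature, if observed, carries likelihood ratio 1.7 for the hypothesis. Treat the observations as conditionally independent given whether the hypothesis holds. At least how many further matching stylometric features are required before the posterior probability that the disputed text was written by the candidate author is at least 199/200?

6

Prior odds = 0.02/0.98 = 1/49.
Combined Bayes factor of the evidence already in hand = 2.2 × 12 × 25 = 660.
Odds after that evidence = (1/49) × 660 = 660/49.
Target odds = 0.995/0.005 = 199.
Need 1.7ⁿ ≥ 199 ÷ (660/49) = 9751/660.
1.7⁵ = 1419857/100000 falls short of 9751/660 but 1.7⁶ = 24137569/1000000 reaches it, so n = 6.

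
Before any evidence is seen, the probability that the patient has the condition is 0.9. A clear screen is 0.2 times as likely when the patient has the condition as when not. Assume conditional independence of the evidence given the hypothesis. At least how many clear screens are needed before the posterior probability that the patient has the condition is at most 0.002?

6

Prior odds: 0.9 ÷ 0.1 = 9.
Likelihood ratio per clear screen = 0.2.
Target posterior odds = 0.002/0.998 = 1/499.
Need 9 × 0.2ⁿ ≤ 1/499, i.e. 0.2ⁿ ≤ 1/4491.
0.2⁵ = 0.00032 is still above 1/4491 but 0.2⁶ = 1/15625 is at or below it, so n = 6.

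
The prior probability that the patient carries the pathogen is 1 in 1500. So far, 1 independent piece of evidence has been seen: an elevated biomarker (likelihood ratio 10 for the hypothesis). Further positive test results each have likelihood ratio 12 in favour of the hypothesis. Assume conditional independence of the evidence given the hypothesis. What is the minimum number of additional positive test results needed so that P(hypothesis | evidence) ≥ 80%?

Prior odds = (1/1500)/(1499/1500) = 1/1499.
Bayes factor of the evidence already in hand = 10.
Odds after that evidence = (1/1499) × 10 = 10/1499.
Target odds = 0.8/0.2 = 4.
Need 12ⁿ ≥ 4 ÷ (10/1499) = 599.6.
12² = 144 falls short of 599.6 but 12³ = 1728 reaches it, so n = 3.

3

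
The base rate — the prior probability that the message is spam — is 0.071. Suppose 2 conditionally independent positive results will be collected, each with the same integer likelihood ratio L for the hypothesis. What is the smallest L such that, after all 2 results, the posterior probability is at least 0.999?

Prior odds = 0.071/0.929 = 71/929.
Target odds = 0.999/0.001 = 999.
Need L² ≥ 999 ÷ (71/929) = 928071/71.
114² = 12996 < 928071/71 ≤ 13225 = 115², so L = 115.

115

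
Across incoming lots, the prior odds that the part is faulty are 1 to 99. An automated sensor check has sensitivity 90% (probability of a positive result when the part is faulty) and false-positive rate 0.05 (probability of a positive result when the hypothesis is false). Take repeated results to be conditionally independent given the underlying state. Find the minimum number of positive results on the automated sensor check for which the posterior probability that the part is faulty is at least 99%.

Prior odds = 1/99.
Likelihood ratio of a positive result = 0.9/0.05 = 18.
Target posterior odds = 0.99/0.01 = 99.
Require 18ⁿ ≥ 99 ÷ (1/99) = 9801.
18³ = 5832 falls short of 9801 but 18⁴ = 104976 reaches it, so n = 4.

4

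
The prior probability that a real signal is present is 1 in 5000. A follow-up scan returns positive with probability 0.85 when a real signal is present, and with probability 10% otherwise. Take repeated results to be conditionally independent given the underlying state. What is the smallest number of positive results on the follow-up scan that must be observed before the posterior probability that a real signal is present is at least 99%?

Prior odds = 0.0002/0.9998 = 1/4999.
Likelihood ratio of a positive result = 0.85/0.1 = 8.5.
Target posterior odds = 0.99/0.01 = 99.
Need (1/4999) × 8.5ⁿ ≥ 99, i.e. 8.5ⁿ ≥ 494901.
8.5⁶ = 24137569/64 falls short of 494901 but 8.5⁷ = 410338673/128 reaches it, so n = 7.

7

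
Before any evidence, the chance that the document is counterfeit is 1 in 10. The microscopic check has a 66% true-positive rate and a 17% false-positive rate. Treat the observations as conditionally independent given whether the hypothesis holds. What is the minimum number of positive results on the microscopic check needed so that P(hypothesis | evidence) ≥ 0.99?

6

Prior odds: 0.1 ÷ 0.9 = 1/9.
Likelihood ratio of a positive result = 0.66/0.17 = 66/17.
Target odds: 0.99 ÷ 0.01 = 99.
Need (1/9) × (66/17)ⁿ ≥ 99, i.e. (66/17)ⁿ ≥ 891.
(66/17)⁵ ≈882.013 falls short of 891 but (66/17)⁶ ≈3424.29 reaches it, so n = 6.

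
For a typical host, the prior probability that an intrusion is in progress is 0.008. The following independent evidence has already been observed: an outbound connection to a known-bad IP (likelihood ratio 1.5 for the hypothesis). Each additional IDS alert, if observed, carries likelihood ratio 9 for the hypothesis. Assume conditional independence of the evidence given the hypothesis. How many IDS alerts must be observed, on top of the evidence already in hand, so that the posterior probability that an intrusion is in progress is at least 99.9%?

6

Prior odds = 0.008/0.992 = 1/124.
Bayes factor of the evidence already in hand = 1.5.
Odds after that evidence = (1/124) × 1.5 = 3/248.
Target odds = 0.999/0.001 = 999.
Need 9ⁿ ≥ 999 ÷ (3/248) = 82584.
9⁵ = 59049 falls short of 82584 but 9⁶ = 531441 reaches it, so n = 6.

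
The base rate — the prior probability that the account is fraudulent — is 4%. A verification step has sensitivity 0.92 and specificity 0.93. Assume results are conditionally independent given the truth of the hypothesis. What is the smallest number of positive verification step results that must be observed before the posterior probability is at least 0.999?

4

Prior odds = 0.04/0.96 = 1/24.
False-positive rate = 1 − 0.93 = 0.07; likelihood ratio of a positive = 0.92/0.07 = 92/7.
Target posterior odds = 0.999/0.001 = 999.
Require (92/7)ⁿ ≥ 999 ÷ (1/24) = 23976.
(92/7)³ = 778688/343 falls short of 23976 but (92/7)⁴ = 71639296/2401 reaches it, so n = 4.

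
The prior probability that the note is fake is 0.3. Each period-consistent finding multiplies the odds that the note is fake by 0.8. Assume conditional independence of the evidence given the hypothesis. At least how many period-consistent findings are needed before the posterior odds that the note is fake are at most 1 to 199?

Prior odds = 0.3/0.7 = 3/7.
Likelihood ratio per period-consistent finding = 0.8.
Target odds = 1/199.
Need (3/7) × 0.8ⁿ ≤ 1/199, i.e. 0.8ⁿ ≤ 7/597.
0.8¹⁹ ≈0.0144115 is still above 7/597 but 0.8²⁰ ≈0.0115292 is at or below it, so n = 20.

20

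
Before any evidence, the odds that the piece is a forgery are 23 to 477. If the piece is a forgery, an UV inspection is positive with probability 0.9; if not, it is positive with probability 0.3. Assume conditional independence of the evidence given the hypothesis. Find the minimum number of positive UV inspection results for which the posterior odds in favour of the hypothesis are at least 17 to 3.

Prior odds = 23/477.
Likelihood ratio of a positive = 0.9/0.3 = 3.
Target odds = 17/3.
Require 3ⁿ ≥ 17/3 ÷ (23/477) = 2703/23.
3⁴ = 81 falls short of 2703/23 but 3⁵ = 243 reaches it, so n = 5.

5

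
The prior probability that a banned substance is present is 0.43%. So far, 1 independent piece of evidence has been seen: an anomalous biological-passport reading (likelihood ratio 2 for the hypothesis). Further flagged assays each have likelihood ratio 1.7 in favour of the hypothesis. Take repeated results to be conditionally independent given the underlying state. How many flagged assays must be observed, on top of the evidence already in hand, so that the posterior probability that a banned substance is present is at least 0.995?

Prior odds = 0.0043/0.9957 = 43/9957.
Bayes factor of the evidence already in hand = 2.
Odds after that evidence = (43/9957) × 2 = 86/9957.
Target odds = 0.995/0.005 = 199.
Need 1.7ⁿ ≥ 199 ÷ (86/9957) = 1981443/86.
1.7¹⁸ ≈14063.1 falls short of 1981443/86 but 1.7¹⁹ ≈23907.2 reaches it, so n = 19.

19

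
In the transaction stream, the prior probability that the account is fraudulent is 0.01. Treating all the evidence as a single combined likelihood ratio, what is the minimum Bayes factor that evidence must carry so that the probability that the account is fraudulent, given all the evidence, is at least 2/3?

198

Prior odds = 0.01/0.99 = 1/99.
Target odds = (2/3)/(1/3) = 2.
Required Bayes factor = 2 ÷ (1/99) = 198.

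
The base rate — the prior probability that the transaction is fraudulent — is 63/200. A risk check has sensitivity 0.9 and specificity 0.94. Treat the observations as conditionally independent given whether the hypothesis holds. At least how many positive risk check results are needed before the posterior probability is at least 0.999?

Prior odds: 0.315 ÷ 0.685 = 63/137.
False-positive rate = 1 − 0.94 = 0.06; likelihood ratio of a positive = 0.9/0.06 = 15.
Target odds: 0.999 ÷ 0.001 = 999.
Need (63/137) × 15ⁿ ≥ 999, i.e. 15ⁿ ≥ 15207/7.
15² = 225 falls short of 15207/7 but 15³ = 3375 reaches it, so n = 3.

3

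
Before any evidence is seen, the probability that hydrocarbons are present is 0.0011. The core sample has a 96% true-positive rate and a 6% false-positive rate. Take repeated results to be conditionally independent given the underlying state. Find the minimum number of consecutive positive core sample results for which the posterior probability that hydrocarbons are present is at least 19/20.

Prior odds: 0.0011 ÷ 0.9989 = 11/9989.
Likelihood ratio of a positive result = 0.96/0.06 = 16.
Target posterior odds = 0.95/0.05 = 19.
Need (11/9989) × 16ⁿ ≥ 19, i.e. 16ⁿ ≥ 189791/11.
16³ = 4096 falls short of 189791/11 but 16⁴ = 65536 reaches it, so n = 4.

4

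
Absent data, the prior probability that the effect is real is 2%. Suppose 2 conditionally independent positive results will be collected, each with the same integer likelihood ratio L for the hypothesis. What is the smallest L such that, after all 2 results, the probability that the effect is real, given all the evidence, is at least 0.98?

Prior odds = 0.02/0.98 = 1/49.
Target odds = 0.98/0.02 = 49.
Need L² ≥ 49 ÷ (1/49) = 2401.
48² = 2304 < 2401 ≤ 2401 = 49², so L = 49.

49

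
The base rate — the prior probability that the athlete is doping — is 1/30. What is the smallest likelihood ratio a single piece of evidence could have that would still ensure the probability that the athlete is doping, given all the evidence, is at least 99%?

2871

Prior odds = (1/30)/(29/30) = 1/29.
Target odds = 0.99/0.01 = 99.
Required Bayes factor = 99 ÷ (1/29) = 2871.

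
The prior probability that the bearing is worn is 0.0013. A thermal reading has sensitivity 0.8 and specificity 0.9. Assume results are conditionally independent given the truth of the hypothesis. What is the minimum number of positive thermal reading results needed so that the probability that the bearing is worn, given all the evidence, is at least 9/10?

5

Prior odds: 0.0013 ÷ 0.9987 = 13/9987.
False-positive rate = 1 − 0.9 = 0.1; likelihood ratio of a positive = 0.8/0.1 = 8.
Target odds: 0.9 ÷ 0.1 = 9.
Need (13/9987) × 8ⁿ ≥ 9, i.e. 8ⁿ ≥ 89883/13.
8⁴ = 4096 falls short of 89883/13 but 8⁵ = 32768 reaches it, so n = 5.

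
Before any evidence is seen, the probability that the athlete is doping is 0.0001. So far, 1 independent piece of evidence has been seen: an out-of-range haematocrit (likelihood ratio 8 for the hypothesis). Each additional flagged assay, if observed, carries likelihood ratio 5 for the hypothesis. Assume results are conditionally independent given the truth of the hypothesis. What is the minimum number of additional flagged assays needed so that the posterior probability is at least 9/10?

Prior odds = 0.0001/0.9999 = 1/9999.
Bayes factor of the evidence already in hand = 8.
Odds after that evidence = (1/9999) × 8 = 8/9999.
Target odds = 0.9/0.1 = 9.
Need 5ⁿ ≥ 9 ÷ (8/9999) = 11248.875.
5⁵ = 3125 falls short of 11248.875 but 5⁶ = 15625 reaches it, so n = 6.

6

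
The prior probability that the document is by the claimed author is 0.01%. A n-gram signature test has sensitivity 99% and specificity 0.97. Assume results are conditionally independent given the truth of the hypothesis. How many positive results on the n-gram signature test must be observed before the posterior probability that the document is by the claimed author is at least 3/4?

Prior odds: 0.0001 ÷ 0.9999 = 1/9999.
False-positive rate = 1 − 0.97 = 0.03; likelihood ratio of a positive = 0.99/0.03 = 33.
Target posterior odds = 0.75/0.25 = 3.
Require 33ⁿ ≥ 3 ÷ (1/9999) = 29997.
33² = 1089 falls short of 29997 but 33³ = 35937 reaches it, so n = 3.

3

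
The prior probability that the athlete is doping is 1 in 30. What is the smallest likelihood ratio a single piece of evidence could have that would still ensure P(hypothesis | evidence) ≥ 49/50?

1421

Prior odds = (1/30)/(29/30) = 1/29.
Target odds = 0.98/0.02 = 49.
Required Bayes factor = 49 ÷ (1/29) = 1421.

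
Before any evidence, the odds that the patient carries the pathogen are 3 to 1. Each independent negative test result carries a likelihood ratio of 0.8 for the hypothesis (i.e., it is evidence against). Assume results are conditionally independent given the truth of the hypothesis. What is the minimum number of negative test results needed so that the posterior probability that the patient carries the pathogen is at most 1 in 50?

Prior odds = 3.
Likelihood ratio per negative test result = 0.8.
Target odds: 0.02 ÷ 0.98 = 1/49.
Need 3 × 0.8ⁿ ≤ 1/49, i.e. 0.8ⁿ ≤ 1/147.
0.8²² ≈0.0073787 is still above 1/147 but 0.8²³ ≈0.00590296 is at or below it, so n = 23.

23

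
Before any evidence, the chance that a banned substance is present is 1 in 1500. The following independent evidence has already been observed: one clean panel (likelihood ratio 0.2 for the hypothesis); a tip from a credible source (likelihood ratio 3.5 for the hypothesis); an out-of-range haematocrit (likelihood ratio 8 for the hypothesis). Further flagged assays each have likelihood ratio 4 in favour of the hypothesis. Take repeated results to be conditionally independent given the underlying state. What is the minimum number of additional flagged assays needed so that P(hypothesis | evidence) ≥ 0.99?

8

Prior odds = (1/1500)/(1499/1500) = 1/1499.
Combined Bayes factor of the evidence already in hand = 0.2 × 3.5 × 8 = 5.6.
Odds after that evidence = (1/1499) × 5.6 = 28/7495.
Target odds = 0.99/0.01 = 99.
Need 4ⁿ ≥ 99 ÷ (28/7495) = 742005/28.
4⁷ = 16384 falls short of 742005/28 but 4⁸ = 65536 reaches it, so n = 8.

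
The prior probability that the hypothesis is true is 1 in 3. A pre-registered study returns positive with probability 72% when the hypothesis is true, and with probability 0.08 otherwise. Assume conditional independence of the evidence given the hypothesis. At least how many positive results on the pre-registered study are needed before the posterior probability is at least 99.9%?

4

Prior odds = (1/3)/(2/3) = 0.5.
Likelihood ratio of a positive result = 0.72/0.08 = 9.
Target odds: 0.999 ÷ 0.001 = 999.
Need 0.5 × 9ⁿ ≥ 999, i.e. 9ⁿ ≥ 1998.
9³ = 729 falls short of 1998 but 9⁴ = 6561 reaches it, so n = 4.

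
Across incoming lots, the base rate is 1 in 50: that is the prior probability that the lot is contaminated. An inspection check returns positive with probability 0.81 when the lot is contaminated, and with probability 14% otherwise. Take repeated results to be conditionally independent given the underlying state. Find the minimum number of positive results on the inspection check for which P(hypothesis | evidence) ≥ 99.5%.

Prior odds = 0.02/0.98 = 1/49.
Likelihood ratio of a positive result = 0.81/0.14 = 81/14.
Target odds: 0.995 ÷ 0.005 = 199.
Require (81/14)ⁿ ≥ 199 ÷ (1/49) = 9751.
(81/14)⁵ ≈6483.13 falls short of 9751 but (81/14)⁶ ≈37509.6 reaches it, so n = 6.

6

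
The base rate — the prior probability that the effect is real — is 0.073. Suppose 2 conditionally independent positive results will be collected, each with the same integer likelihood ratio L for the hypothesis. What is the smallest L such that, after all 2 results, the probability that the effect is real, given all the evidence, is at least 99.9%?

Prior odds = 0.073/0.927 = 73/927.
Target odds = 0.999/0.001 = 999.
Need L² ≥ 999 ÷ (73/927) = 926073/73.
112² = 12544 < 926073/73 ≤ 12769 = 113², so L = 113.

113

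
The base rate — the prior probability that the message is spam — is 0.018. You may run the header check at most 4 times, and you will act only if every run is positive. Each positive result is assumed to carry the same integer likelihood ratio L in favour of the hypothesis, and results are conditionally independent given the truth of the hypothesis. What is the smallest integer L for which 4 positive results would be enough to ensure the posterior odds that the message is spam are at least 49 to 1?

8

Prior odds = 0.018/0.982 = 9/491.
Target odds = 49.
Need L⁴ ≥ 49 ÷ (9/491) = 24059/9.
7⁴ = 2401 < 24059/9 ≤ 4096 = 8⁴, so L = 8.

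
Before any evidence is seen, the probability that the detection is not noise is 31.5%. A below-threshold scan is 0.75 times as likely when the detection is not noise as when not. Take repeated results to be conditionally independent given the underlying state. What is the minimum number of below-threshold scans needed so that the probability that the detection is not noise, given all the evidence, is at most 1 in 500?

19

Prior odds: 0.315 ÷ 0.685 = 63/137.
Likelihood ratio per below-threshold scan = 0.75.
Target odds: 0.002 ÷ 0.998 = 1/499.
Need (63/137) × 0.75ⁿ ≤ 1/499, i.e. 0.75ⁿ ≤ 137/31437.
0.75¹⁸ ≈0.00563771 is still above 137/31437 but 0.75¹⁹ ≈0.00422828 is at or below it, so n = 19.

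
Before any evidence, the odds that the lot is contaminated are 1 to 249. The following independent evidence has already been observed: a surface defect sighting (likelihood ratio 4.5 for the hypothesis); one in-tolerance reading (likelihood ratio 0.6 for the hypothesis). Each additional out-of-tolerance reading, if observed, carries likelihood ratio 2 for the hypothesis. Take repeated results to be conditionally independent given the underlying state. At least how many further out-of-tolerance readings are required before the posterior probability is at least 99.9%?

Prior odds = 1/249.
Combined Bayes factor of the evidence already in hand = 4.5 × 0.6 = 2.7.
Odds after that evidence = (1/249) × 2.7 = 9/830.
Target odds = 0.999/0.001 = 999.
Need 2ⁿ ≥ 999 ÷ (9/830) = 92130.
2¹⁶ = 65536 falls short of 92130 but 2¹⁷ = 131072 reaches it, so n = 17.

17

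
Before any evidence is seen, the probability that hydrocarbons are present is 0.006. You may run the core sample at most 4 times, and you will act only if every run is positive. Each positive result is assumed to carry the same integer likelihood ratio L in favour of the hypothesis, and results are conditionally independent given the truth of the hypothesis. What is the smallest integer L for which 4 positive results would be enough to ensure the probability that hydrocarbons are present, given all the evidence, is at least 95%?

Prior odds = 0.006/0.994 = 3/497.
Target odds = 0.95/0.05 = 19.
Need L⁴ ≥ 19 ÷ (3/497) = 9443/3.
7⁴ = 2401 < 9443/3 ≤ 4096 = 8⁴, so L = 8.

8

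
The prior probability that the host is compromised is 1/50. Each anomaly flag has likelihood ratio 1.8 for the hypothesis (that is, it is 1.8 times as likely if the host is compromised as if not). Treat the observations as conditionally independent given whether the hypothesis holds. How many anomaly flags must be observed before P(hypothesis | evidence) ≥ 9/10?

11

Prior odds = 0.02/0.98 = 1/49.
Likelihood ratio per anomaly flag = 1.8.
Target odds: 0.9 ÷ 0.1 = 9.
Require 1.8ⁿ ≥ 9 ÷ (1/49) = 441.
1.8¹⁰ ≈357.047 falls short of 441 but 1.8¹¹ ≈642.684 reaches it, so n = 11.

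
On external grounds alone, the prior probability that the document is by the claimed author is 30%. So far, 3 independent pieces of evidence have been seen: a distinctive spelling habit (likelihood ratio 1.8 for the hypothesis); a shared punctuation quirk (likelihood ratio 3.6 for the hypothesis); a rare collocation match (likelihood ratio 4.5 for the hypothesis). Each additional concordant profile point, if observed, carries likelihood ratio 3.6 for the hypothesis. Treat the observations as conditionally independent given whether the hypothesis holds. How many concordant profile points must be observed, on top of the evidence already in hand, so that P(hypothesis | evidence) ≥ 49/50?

2

Prior odds = 0.3/0.7 = 3/7.
Combined Bayes factor of the evidence already in hand = 1.8 × 3.6 × 4.5 = 29.16.
Odds after that evidence = (3/7) × 29.16 = 2187/175.
Target odds = 0.98/0.02 = 49.
Need 3.6ⁿ ≥ 49 ÷ (2187/175) = 8575/2187.
3.6¹ = 3.6 falls short of 8575/2187 but 3.6² = 12.96 reaches it, so n = 2.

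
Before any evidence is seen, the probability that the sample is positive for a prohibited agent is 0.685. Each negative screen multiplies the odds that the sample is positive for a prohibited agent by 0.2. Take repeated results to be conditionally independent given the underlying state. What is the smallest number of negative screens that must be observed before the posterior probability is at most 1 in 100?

4

Prior odds: 0.685 ÷ 0.315 = 137/63.
Likelihood ratio per negative screen = 0.2.
Target posterior odds = 0.01/0.99 = 1/99.
Need (137/63) × 0.2ⁿ ≤ 1/99, i.e. 0.2ⁿ ≤ 7/1507.
0.2³ = 0.008 is still above 7/1507 but 0.2⁴ = 0.0016 is at or below it, so n = 4.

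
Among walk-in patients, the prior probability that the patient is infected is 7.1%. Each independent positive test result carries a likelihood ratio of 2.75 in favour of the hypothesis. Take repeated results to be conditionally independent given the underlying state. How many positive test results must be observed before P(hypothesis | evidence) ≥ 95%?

Prior odds: 0.071 ÷ 0.929 = 71/929.
Likelihood ratio per positive test result = 2.75.
Target odds: 0.95 ÷ 0.05 = 19.
Require 2.75ⁿ ≥ 19 ÷ (71/929) = 17651/71.
2.75⁵ = 161051/1024 falls short of 17651/71 but 2.75⁶ = 1771561/4096 reaches it, so n = 6.

6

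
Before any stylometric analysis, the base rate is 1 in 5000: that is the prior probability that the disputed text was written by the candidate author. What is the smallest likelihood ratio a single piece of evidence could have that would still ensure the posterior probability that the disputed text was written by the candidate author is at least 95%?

94981

Prior odds = 0.0002/0.9998 = 1/4999.
Target odds = 0.95/0.05 = 19.
Required Bayes factor = 19 ÷ (1/4999) = 94981.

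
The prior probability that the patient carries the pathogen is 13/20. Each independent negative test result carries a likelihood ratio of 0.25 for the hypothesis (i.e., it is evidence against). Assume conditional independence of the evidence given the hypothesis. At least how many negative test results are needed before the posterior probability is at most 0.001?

6

Prior odds: 0.65 ÷ 0.35 = 13/7.
Likelihood ratio per negative test result = 0.25.
Target posterior odds = 0.001/0.999 = 1/999.
Need (13/7) × 0.25ⁿ ≤ 1/999, i.e. 0.25ⁿ ≤ 7/12987.
0.25⁵ = 1/1024 is still above 7/12987 but 0.25⁶ = 1/4096 is at or below it, so n = 6.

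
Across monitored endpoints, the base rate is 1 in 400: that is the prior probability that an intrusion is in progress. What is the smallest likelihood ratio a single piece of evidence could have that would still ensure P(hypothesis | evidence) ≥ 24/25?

9576

Prior odds = 0.0025/0.9975 = 1/399.
Target odds = 0.96/0.04 = 24.
Required Bayes factor = 24 ÷ (1/399) = 9576.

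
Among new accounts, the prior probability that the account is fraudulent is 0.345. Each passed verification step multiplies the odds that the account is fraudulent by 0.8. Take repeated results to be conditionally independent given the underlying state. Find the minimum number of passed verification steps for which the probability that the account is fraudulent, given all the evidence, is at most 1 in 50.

Prior odds: 0.345 ÷ 0.655 = 69/131.
Likelihood ratio per passed verification step = 0.8.
Target posterior odds = 0.02/0.98 = 1/49.
Require 0.8ⁿ ≤ 1/49 ÷ (69/131) = 131/3381.
0.8¹⁴ ≈0.0439805 is still above 131/3381 but 0.8¹⁵ ≈0.0351844 is at or below it, so n = 15.

15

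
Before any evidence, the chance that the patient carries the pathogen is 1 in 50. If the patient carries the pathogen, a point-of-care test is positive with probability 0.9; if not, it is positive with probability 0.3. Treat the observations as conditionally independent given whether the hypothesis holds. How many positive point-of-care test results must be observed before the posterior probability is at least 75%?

5

Prior odds: 0.02 ÷ 0.98 = 1/49.
Likelihood ratio of a positive = 0.9/0.3 = 3.
Target odds: 0.75 ÷ 0.25 = 3.
Need (1/49) × 3ⁿ ≥ 3, i.e. 3ⁿ ≥ 147.
3⁴ = 81 falls short of 147 but 3⁵ = 243 reaches it, so n = 5.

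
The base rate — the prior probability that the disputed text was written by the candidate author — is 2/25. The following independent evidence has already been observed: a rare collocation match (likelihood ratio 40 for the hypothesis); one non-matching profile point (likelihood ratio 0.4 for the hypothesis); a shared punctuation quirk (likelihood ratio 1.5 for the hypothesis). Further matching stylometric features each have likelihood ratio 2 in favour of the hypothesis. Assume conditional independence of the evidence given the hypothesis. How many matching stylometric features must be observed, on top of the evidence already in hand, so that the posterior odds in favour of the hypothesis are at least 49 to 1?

Prior odds = 0.08/0.92 = 2/23.
Combined Bayes factor of the evidence already in hand = 40 × 0.4 × 1.5 = 24.
Odds after that evidence = (2/23) × 24 = 48/23.
Target odds = 49.
Need 2ⁿ ≥ 49 ÷ (48/23) = 1127/48.
2⁴ = 16 falls short of 1127/48 but 2⁵ = 32 reaches it, so n = 5.

5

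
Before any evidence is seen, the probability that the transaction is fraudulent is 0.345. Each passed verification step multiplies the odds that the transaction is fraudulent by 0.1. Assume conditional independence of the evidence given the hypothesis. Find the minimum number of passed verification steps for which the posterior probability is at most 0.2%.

3

Prior odds: 0.345 ÷ 0.655 = 69/131.
Likelihood ratio per passed verification step = 0.1.
Target odds: 0.002 ÷ 0.998 = 1/499.
Require 0.1ⁿ ≤ 1/499 ÷ (69/131) = 131/34431.
0.1² = 0.01 is still above 131/34431 but 0.1³ = 0.001 is at or below it, so n = 3.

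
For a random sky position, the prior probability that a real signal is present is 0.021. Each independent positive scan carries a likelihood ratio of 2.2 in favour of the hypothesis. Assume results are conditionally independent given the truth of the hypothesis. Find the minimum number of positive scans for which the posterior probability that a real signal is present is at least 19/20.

Prior odds: 0.021 ÷ 0.979 = 21/979.
Likelihood ratio per positive scan = 2.2.
Target posterior odds = 0.95/0.05 = 19.
Need (21/979) × 2.2ⁿ ≥ 19, i.e. 2.2ⁿ ≥ 18601/21.
2.2⁸ = 214358881/390625 falls short of 18601/21 but 2.2⁹ ≈1207.27 reaches it, so n = 9.

9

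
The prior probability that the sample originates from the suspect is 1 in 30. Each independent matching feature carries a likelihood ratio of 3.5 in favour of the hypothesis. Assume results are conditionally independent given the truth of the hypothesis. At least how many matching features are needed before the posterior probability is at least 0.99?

Prior odds = (1/30)/(29/30) = 1/29.
Likelihood ratio per matching feature = 3.5.
Target odds: 0.99 ÷ 0.01 = 99.
Require 3.5ⁿ ≥ 99 ÷ (1/29) = 2871.
3.5⁶ = 1838.265625 falls short of 2871 but 3.5⁷ = 823543/128 reaches it, so n = 7.

7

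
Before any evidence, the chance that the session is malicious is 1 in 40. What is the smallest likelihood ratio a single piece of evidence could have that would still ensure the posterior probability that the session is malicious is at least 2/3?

Prior odds = 0.025/0.975 = 1/39.
Target odds = (2/3)/(1/3) = 2.
Required Bayes factor = 2 ÷ (1/39) = 78.

78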